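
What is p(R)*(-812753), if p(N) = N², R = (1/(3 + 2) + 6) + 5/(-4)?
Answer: -7965792153/400 ≈ -1.9914e+7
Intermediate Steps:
R = 99/20 (R = (1/5 + 6) + 5*(-¼) = (⅕ + 6) - 5/4 = 31/5 - 5/4 = 99/20 ≈ 4.9500)
p(R)*(-812753) = (99/20)²*(-812753) = (9801/400)*(-812753) = -7965792153/400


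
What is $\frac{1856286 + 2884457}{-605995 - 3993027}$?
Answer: $- \frac{4740743}{4599022} \approx -1.0308$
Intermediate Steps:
$\frac{1856286 + 2884457}{-605995 - 3993027} = \frac{4740743}{-4599022} = 4740743 \left(- \frac{1}{4599022}\right) = - \frac{4740743}{4599022}$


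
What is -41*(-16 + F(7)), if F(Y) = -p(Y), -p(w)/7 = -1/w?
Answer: 697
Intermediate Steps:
p(w) = 7/w (p(w) = -(-7)/w = 7/w)
F(Y) = -7/Y
-41*(-16 + F(7)) = -41*(-16 - 7/7) = -41*(-16 - 7*⅐) = -41*(-16 - 1) = -41*(-17) = 697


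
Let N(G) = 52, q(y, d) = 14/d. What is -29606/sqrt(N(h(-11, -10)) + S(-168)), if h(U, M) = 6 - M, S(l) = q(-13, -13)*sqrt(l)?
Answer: -14803*sqrt(13)/sqrt(169 - 7*I*sqrt(42)) ≈ -4000.2 - 527.55*I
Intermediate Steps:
S(l) = -14*sqrt(l)/13 (S(l) = (14/(-13))*sqrt(l) = (14*(-1/13))*sqrt(l) = -14*sqrt(l)/13)
-29606/sqrt(N(h(-11, -10)) + S(-168)) = -29606/sqrt(52 - 28*I*sqrt(42)/13)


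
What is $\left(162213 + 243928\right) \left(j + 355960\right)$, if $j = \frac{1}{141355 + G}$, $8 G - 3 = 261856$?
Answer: $\frac{201342425299670768}{1392699} \approx 1.4457 \cdot 10^{11}$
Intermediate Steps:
$G = \frac{261859}{8}$ ($G = \frac{3}{8} + \frac{1}{8} \cdot 261856 = \frac{3}{8} + 32732 = \frac{261859}{8} \approx 32732.0$)
$j = \frac{8}{1392699}$ ($j = \frac{1}{141355 + \frac{261859}{8}} = \frac{1}{\frac{1392699}{8}} = \frac{8}{1392699} \approx 5.7442 \cdot 10^{-6}$)
$\left(162213 + 243928\right) \left(j + 355960\right) = \left(162213 + 243928\right) \left(\frac{8}{1392699} + 355960\right) = 406141 \cdot \frac{495745136048}{1392699} = \frac{201342425299670768}{1392699}$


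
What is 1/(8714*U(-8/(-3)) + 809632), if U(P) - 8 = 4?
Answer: 1/914200 ≈ 1.0939e-6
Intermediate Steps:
U(P) = 12 (U(P) = 8 + 4 = 12)
1/(8714*U(-8/(-3)) + 809632) = 1/(8714*12 + 809632) = 1/(104568 + 809632) = 1/914200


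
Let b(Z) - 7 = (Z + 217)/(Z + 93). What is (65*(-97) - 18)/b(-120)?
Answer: -170721/92 ≈ -1855.7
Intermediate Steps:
b(Z) = 7 + (217 + Z)/(93 + Z) (b(Z) = 7 + (Z + 217)/(Z + 93) = 7 + (217 + Z)/(93 + Z))
(65*(-97) - 18)/b(-120) = (65*(-97) - 18)/((4*(217 + 2*(-120))/(93 - 120))) = (-6305 - 18)/((4*(217 - 240)/(-27))) = -6323/(4*(-1/27)*(-23)) = -6323/92/27 = -6323*27/92 = -170721/92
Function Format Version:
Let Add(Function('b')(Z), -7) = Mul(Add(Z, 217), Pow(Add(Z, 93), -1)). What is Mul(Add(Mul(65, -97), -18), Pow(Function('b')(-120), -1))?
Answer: Rational(-170721, 92) ≈ -1855.7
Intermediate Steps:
Function('b')(Z) = Add(7, Mul(Pow(Add(93, Z), -1), Add(217, Z))) (Function('b')(Z) = Add(7, Mul(Add(Z, 217), Pow(Add(Z, 93), -1))) = Add(7, Mul(Add(217, Z), Pow(Add(93, Z), -1))) = Add(7, Mul(Pow(Add(93, Z), -1), Add(217, Z))))
Mul(Add(Mul(65, -97), -18), Pow(Function('b')(-120), -1)) = Mul(Add(Mul(65, -97), -18), Pow(Mul(4, Pow(Add(93, -120), -1), Add(217, Mul(2, -120))), -1)) = Mul(Add(-6305, -18), Pow(Mul(4, Pow(-27, -1), Add(217, -240)), -1)) = Mul(-6323, Pow(Mul(4, Rational(-1, 27), -23), -1)) = Mul(-6323, Pow(Rational(92, 27), -1)) = Mul(-6323, Rational(27, 92)) = Rational(-170721, 92)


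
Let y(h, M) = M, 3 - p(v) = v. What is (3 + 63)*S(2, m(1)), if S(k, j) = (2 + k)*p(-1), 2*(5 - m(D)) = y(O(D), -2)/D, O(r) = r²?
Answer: 1056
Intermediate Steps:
p(v) = 3 - v
m(D) = 5 + 1/D (m(D) = 5 - (-1)/D = 5 + 1/D)
S(k, j) = 8 + 4*k (S(k, j) = (2 + k)*(3 - 1*(-1)) = (2 + k)*(3 + 1) = (2 + k)*4 = 8 + 4*k)
(3 + 63)*S(2, m(1)) = (3 + 63)*(8 + 4*2) = 66*(8 + 8) = 66*16 = 1056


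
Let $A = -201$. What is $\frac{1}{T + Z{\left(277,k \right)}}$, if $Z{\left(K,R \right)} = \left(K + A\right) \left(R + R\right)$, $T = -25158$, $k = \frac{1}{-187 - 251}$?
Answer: $- \frac{219}{5509678} \approx -3.9748 \cdot 10^{-5}$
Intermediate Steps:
$k = - \frac{1}{438}$ ($k = \frac{1}{-438} = - \frac{1}{438} \approx -0.0022831$)
$Z{\left(K,R \right)} = 2 R \left(-201 + K\right)$ ($Z{\left(K,R \right)} = \left(K - 201\right) \left(R + R\right) = \left(-201 + K\right) 2 R = 2 R \left(-201 + K\right)$)
$\frac{1}{T + Z{\left(277,k \right)}} = \frac{1}{-25158 + 2 \left(- \frac{1}{438}\right) \left(-201 + 277\right)} = \frac{1}{-25158 + 2 \left(- \frac{1}{438}\right) 76} = \frac{1}{-25158 - \frac{76}{219}} = \frac{1}{- \frac{5509678}{219}} = - \frac{219}{5509678}$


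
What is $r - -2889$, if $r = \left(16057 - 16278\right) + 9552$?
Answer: $12220$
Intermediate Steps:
$r = 9331$ ($r = -221 + 9552 = 9331$)
$r - -2889 = 9331 - -2889 = 9331 + 2889 = 12220$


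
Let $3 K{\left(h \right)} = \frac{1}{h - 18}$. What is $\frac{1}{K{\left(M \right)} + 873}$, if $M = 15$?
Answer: $\frac{9}{7856} \approx 0.0011456$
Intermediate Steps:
$K{\left(h \right)} = \frac{1}{3 \left(-18 + h\right)}$ ($K{\left(h \right)} = \frac{1}{3 \left(h - 18\right)} = \frac{1}{3 \left(-18 + h\right)}$)
$\frac{1}{K{\left(M \right)} + 873} = \frac{1}{\frac{1}{3 \left(-18 + 15\right)} + 873} = \frac{1}{\frac{1}{3 \left(-3\right)} + 873} = \frac{1}{\frac{1}{3} \left(- \frac{1}{3}\right) + 873} = \frac{1}{- \frac{1}{9} + 873} = \frac{1}{\frac{7856}{9}} = \frac{9}{7856}$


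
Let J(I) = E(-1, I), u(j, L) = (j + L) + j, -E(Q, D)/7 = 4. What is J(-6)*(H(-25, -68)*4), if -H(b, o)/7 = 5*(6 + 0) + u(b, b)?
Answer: -35280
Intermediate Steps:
E(Q, D) = -28 (E(Q, D) = -7*4 = -28)
u(j, L) = L + 2*j (u(j, L) = (L + j) + j = L + 2*j)
J(I) = -28
H(b, o) = -210 - 21*b (H(b, o) = -7*(5*(6 + 0) + (b + 2*b)) = -7*(5*6 + 3*b) = -7*(30 + 3*b) = -210 - 21*b)
J(-6)*(H(-25, -68)*4) = -28*(-210 - 21*(-25))*4 = -28*(-210 + 525)*4 = -8820*4 = -28*1260 = -35280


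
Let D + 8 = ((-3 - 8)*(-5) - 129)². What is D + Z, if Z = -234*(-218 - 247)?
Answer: 114278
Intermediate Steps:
Z = 108810 (Z = -234*(-465) = 108810)
D = 5468 (D = -8 + ((-3 - 8)*(-5) - 129)² = -8 + (-11*(-5) - 129)² = -8 + (55 - 129)² = -8 + (-74)² = -8 + 5476 = 5468)
D + Z = 5468 + 108810 = 114278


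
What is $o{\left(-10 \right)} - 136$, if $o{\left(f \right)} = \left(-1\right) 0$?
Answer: $-136$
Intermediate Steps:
$o{\left(f \right)} = 0$
$o{\left(-10 \right)} - 136 = 0 - 136 = -136$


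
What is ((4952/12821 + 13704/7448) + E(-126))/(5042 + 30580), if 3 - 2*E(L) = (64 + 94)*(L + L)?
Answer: 475346705839/850393390644 ≈ 0.55897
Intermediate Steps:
E(L) = 3/2 - 158*L (E(L) = 3/2 - (64 + 94)*(L + L)/2 = 3/2 - 79*2*L = 3/2 - 158*L)
((4952/12821 + 13704/7448) + E(-126))/(5042 + 30580) = ((4952/12821 + 13704/7448) + (3/2 - 158*(-126)))/(5042 + 30580) = ((4952*(1/12821) + 13704*(1/7448)) + (3/2 + 19908))/35622 = ((4952/12821 + 1713/931) + 39819/2)*(1/35622) = (26572685/11936351 + 39819/2)*(1/35622) = (475346705839/23872702)*(1/35622) = 475346705839/850393390644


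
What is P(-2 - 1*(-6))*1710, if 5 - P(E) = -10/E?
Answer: 12825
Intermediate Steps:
P(E) = 5 + 10/E (P(E) = 5 - (-10)/E = 5 + 10/E)
P(-2 - 1*(-6))*1710 = (5 + 10/(-2 - 1*(-6)))*1710 = (5 + 10/(-2 + 6))*1710 = (5 + 10/4)*1710 = (5 + 10*(¼))*1710 = (5 + 5/2)*1710 = (15/2)*1710 = 12825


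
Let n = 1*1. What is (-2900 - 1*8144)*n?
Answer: -11044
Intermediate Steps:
n = 1
(-2900 - 1*8144)*n = (-2900 - 1*8144)*1 = (-2900 - 8144)*1 = -11044*1 = -11044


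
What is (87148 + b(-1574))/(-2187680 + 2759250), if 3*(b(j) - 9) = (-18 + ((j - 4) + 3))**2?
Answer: 93304/57157 ≈ 1.6324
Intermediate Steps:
b(j) = 9 + (-19 + j)**2/3 (b(j) = 9 + (-18 + ((j - 4) + 3))**2/3 = 9 + (-18 + ((-4 + j) + 3))**2/3 = 9 + (-18 + (-1 + j))**2/3 = 9 + (-19 + j)**2/3)
(87148 + b(-1574))/(-2187680 + 2759250) = (87148 + (9 + (-19 - 1574)**2/3))/(-2187680 + 2759250) = (87148 + (9 + (1/3)*(-1593)**2))/571570 = (87148 + (9 + (1/3)*2537649))*(1/571570) = (87148 + (9 + 845883))*(1/571570) = (87148 + 845892)*(1/571570) = 933040*(1/571570) = 93304/57157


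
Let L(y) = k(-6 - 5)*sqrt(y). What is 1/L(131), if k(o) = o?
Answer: -sqrt(131)/1441 ≈ -0.0079428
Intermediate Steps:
L(y) = -11*sqrt(y) (L(y) = (-6 - 5)*sqrt(y) = -11*sqrt(y))
1/L(131) = 1/(-11*sqrt(131)) = -sqrt(131)/1441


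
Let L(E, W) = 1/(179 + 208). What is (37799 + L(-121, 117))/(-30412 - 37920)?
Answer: -7314107/13222242 ≈ -0.55317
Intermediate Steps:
L(E, W) = 1/387
(37799 + L(-121, 117))/(-30412 - 37920) = (37799 + 1/387)/(-30412 - 37920) = (14628214/387)/(-68332) = (14628214/387)*(-1/68332) = -7314107/13222242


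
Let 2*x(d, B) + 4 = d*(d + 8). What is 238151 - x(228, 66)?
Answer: 211249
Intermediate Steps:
x(d, B) = -2 + d*(8 + d)/2 (x(d, B) = -2 + (d*(d + 8))/2 = -2 + (d*(8 + d))/2 = -2 + d*(8 + d)/2)
238151 - x(228, 66) = 238151 - (-2 + (½)*228² + 4*228) = 238151 - (-2 + (½)*51984 + 912) = 238151 - (-2 + 25992 + 912) = 238151 - 1*26902 = 238151 - 26902 = 211249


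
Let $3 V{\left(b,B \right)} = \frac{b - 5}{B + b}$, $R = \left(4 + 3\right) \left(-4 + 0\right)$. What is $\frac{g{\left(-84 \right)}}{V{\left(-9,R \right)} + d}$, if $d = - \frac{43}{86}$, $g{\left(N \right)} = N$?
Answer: $\frac{18648}{83} \approx 224.67$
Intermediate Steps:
$R = -28$ ($R = 7 \left(-4\right) = -28$)
$V{\left(b,B \right)} = \frac{-5 + b}{3 \left(B + b\right)}$ ($V{\left(b,B \right)} = \frac{\left(b - 5\right) \frac{1}{B + b}}{3} = \frac{\left(-5 + b\right) \frac{1}{B + b}}{3} = \frac{\frac{1}{B + b} \left(-5 + b\right)}{3} = \frac{-5 + b}{3 \left(B + b\right)}$)
$d = - \frac{1}{2}$ ($d = \left(-43\right) \frac{1}{86} = - \frac{1}{2} \approx -0.5$)
$\frac{g{\left(-84 \right)}}{V{\left(-9,R \right)} + d} = \frac{1}{\frac{-5 - 9}{3 \left(-28 - 9\right)} - \frac{1}{2}} \left(-84\right) = \frac{1}{\frac{1}{3} \frac{1}{-37} \left(-14\right) - \frac{1}{2}} \left(-84\right) = \frac{1}{\frac{1}{3} \left(- \frac{1}{37}\right) \left(-14\right) - \frac{1}{2}} \left(-84\right) = \frac{1}{\frac{14}{111} - \frac{1}{2}} \left(-84\right) = \frac{1}{- \frac{83}{222}} \left(-84\right) = \left(- \frac{222}{83}\right) \left(-84\right) = \frac{18648}{83}$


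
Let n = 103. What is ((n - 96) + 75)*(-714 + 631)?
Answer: -6806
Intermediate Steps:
((n - 96) + 75)*(-714 + 631) = ((103 - 96) + 75)*(-714 + 631) = (7 + 75)*(-83) = 82*(-83) = -6806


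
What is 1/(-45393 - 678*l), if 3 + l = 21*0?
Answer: -1/43359 ≈ -2.3063e-5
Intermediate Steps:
l = -3 (l = -3 + 21*0 = -3 + 0 = -3)
1/(-45393 - 678*l) = 1/(-45393 - 678*(-3)) = 1/(-45393 + 2034) = 1/(-43359) = -1/43359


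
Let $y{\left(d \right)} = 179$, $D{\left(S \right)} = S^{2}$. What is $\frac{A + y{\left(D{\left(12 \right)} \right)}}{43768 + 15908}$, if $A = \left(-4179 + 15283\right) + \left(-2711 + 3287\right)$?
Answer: $\frac{3953}{19892} \approx 0.19872$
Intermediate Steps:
$A = 11680$ ($A = 11104 + 576 = 11680$)
$\frac{A + y{\left(D{\left(12 \right)} \right)}}{43768 + 15908} = \frac{11680 + 179}{43768 + 15908} = \frac{11859}{59676} = 11859 \cdot \frac{1}{59676} = \frac{3953}{19892}$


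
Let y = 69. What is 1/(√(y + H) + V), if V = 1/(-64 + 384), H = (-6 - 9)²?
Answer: -320/30105599 + 716800*√6/30105599 ≈ 0.058311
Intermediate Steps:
H = 225 (H = (-15)² = 225)
V = 1/320 ≈ 0.0031250
1/(√(y + H) + V) = 1/(√(69 + 225) + 1/320) = 1/(√294 + 1/320) = 1/(7*√6 + 1/320) = 1/(1/320 + 7*√6)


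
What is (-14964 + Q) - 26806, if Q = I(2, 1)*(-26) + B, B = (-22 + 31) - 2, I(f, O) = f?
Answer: -41815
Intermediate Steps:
B = 7 (B = 9 - 2 = 7)
Q = -45 (Q = 2*(-26) + 7 = -52 + 7 = -45)
(-14964 + Q) - 26806 = (-14964 - 45) - 26806 = -15009 - 26806 = -41815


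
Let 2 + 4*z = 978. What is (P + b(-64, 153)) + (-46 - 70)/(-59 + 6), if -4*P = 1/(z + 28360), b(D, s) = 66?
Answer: 413499371/6064048 ≈ 68.189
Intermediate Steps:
z = 244 (z = -½ + (¼)*978 = -½ + 489/2 = 244)
P = -1/114416 (P = -1/(4*(244 + 28360)) = -¼/28604 = -¼*1/28604 = -1/114416 ≈ -8.7400e-6)
(P + b(-64, 153)) + (-46 - 70)/(-59 + 6) = (-1/114416 + 66) + (-46 - 70)/(-59 + 6) = 7551455/114416 - 116/(-53) = 7551455/114416 - 116*(-1/53) = 7551455/114416 + 116/53 = 413499371/6064048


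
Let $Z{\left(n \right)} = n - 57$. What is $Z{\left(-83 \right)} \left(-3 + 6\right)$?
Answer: $-420$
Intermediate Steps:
$Z{\left(n \right)} = -57 + n$ ($Z{\left(n \right)} = n - 57 = -57 + n$)
$Z{\left(-83 \right)} \left(-3 + 6\right) = \left(-57 - 83\right) \left(-3 + 6\right) = \left(-140\right) 3 = -420$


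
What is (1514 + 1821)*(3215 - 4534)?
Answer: -4398865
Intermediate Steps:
(1514 + 1821)*(3215 - 4534) = 3335*(-1319) = -4398865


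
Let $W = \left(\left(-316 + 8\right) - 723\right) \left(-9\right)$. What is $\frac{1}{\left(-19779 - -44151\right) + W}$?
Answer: $\frac{1}{33651} \approx 2.9717 \cdot 10^{-5}$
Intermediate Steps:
$W = 9279$ ($W = \left(-308 - 723\right) \left(-9\right) = \left(-1031\right) \left(-9\right) = 9279$)
$\frac{1}{\left(-19779 - -44151\right) + W} = \frac{1}{\left(-19779 - -44151\right) + 9279} = \frac{1}{\left(-19779 + 44151\right) + 9279} = \frac{1}{24372 + 9279} = \frac{1}{33651}$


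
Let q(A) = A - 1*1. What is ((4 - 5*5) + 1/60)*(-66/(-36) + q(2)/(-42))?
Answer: -23921/630 ≈ -37.970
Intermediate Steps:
q(A) = -1 + A (q(A) = A - 1 = -1 + A)
((4 - 5*5) + 1/60)*(-66/(-36) + q(2)/(-42)) = ((4 - 5*5) + 1/60)*(-66/(-36) + (-1 + 2)/(-42)) = ((4 - 25) + 1/60)*(-66*(-1/36) + 1*(-1/42)) = (-21 + 1/60)*(11/6 - 1/42) = -1259/60*38/21 = -23921/630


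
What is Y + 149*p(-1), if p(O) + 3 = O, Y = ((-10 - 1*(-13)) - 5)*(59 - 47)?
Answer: -620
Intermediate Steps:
Y = -24 (Y = ((-10 + 13) - 5)*12 = (3 - 5)*12 = -2*12 = -24)
p(O) = -3 + O
Y + 149*p(-1) = -24 + 149*(-3 - 1) = -24 + 149*(-4) = -24 - 596 = -620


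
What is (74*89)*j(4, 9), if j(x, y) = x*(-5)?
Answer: -131720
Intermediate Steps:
j(x, y) = -5*x
(74*89)*j(4, 9) = (74*89)*(-5*4) = 6586*(-20) = -131720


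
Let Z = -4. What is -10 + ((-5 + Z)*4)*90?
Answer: -3250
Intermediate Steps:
-10 + ((-5 + Z)*4)*90 = -10 + ((-5 - 4)*4)*90 = -10 - 9*4*90 = -10 - 36*90 = -10 - 3240 = -3250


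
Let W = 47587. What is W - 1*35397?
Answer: 12190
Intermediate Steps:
W - 1*35397 = 47587 - 1*35397 = 47587 - 35397 = 12190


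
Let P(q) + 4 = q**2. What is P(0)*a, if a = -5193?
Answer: 20772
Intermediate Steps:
P(q) = -4 + q**2
P(0)*a = (-4 + 0**2)*(-5193) = (-4 + 0)*(-5193) = -4*(-5193) = 20772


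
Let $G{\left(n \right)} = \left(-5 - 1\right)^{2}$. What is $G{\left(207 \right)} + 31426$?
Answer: $31462$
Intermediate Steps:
$G{\left(n \right)} = 36$ ($G{\left(n \right)} = \left(-6\right)^{2} = 36$)
$G{\left(207 \right)} + 31426 = 36 + 31426 = 31462$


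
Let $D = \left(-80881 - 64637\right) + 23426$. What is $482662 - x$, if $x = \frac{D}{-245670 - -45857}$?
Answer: $\frac{96442020114}{199813} \approx 4.8266 \cdot 10^{5}$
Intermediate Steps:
$D = -122092$ ($D = -145518 + 23426 = -122092$)
$x = \frac{122092}{199813}$ ($x = - \frac{122092}{-245670 - -45857} = - \frac{122092}{-245670 + 45857} = - \frac{122092}{-199813} = \left(-122092\right) \left(- \frac{1}{199813}\right) = \frac{122092}{199813} \approx 0.61103$)
$482662 - x = 482662 - \frac{122092}{199813} = \frac{96442020114}{199813}$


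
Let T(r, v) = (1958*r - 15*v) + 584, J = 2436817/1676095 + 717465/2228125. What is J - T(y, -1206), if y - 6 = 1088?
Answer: -322773234475056158/149381966875 ≈ -2.1607e+6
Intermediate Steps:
y = 1094 (y = 6 + 1088 = 1094)
J = 265282895092/149381966875 (J = 2436817*(1/1676095) + 717465*(1/2228125) = 2436817/1676095 + 143493/445625 = 265282895092/149381966875 ≈ 1.7759)
T(r, v) = 584 - 15*v + 1958*r (T(r, v) = (-15*v + 1958*r) + 584 = 584 - 15*v + 1958*r)
J - T(y, -1206) = 265282895092/149381966875 - (584 - 15*(-1206) + 1958*1094) = 265282895092/149381966875 - (584 + 18090 + 2142052) = 265282895092/149381966875 - 1*2160726 = 265282895092/149381966875 - 2160726 = -322773234475056158/149381966875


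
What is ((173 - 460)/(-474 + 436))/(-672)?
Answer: -41/3648 ≈ -0.011239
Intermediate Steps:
((173 - 460)/(-474 + 436))/(-672) = -287/(-38)*(-1/672) = -287*(-1/38)*(-1/672) = (287/38)*(-1/672) = -41/3648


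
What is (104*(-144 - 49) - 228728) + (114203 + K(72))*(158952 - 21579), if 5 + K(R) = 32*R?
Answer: 16003980446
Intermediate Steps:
K(R) = -5 + 32*R
(104*(-144 - 49) - 228728) + (114203 + K(72))*(158952 - 21579) = (104*(-144 - 49) - 228728) + (114203 + (-5 + 32*72))*(158952 - 21579) = (104*(-193) - 228728) + (114203 + (-5 + 2304))*137373 = (-20072 - 228728) + (114203 + 2299)*137373 = -248800 + 116502*137373 = -248800 + 16004229246 = 16003980446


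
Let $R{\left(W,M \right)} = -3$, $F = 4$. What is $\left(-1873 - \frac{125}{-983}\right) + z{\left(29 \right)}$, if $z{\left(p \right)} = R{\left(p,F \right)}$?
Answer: $- \frac{1843983}{983} \approx -1875.9$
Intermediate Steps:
$z{\left(p \right)} = -3$
$\left(-1873 - \frac{125}{-983}\right) + z{\left(29 \right)} = \left(-1873 - \frac{125}{-983}\right) - 3 = \left(-1873 - - \frac{125}{983}\right) - 3 = \left(-1873 + \frac{125}{983}\right) - 3 = - \frac{1841034}{983} - 3 = - \frac{1843983}{983}$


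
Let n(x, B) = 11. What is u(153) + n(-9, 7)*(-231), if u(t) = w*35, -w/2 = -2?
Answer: -2401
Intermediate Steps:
w = 4 (w = -2*(-2) = 4)
u(t) = 140 (u(t) = 4*35 = 140)
u(153) + n(-9, 7)*(-231) = 140 + 11*(-231) = 140 - 2541 = -2401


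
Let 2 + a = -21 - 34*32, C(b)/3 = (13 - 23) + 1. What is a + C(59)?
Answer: -1138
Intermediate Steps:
C(b) = -27 (C(b) = 3*((13 - 23) + 1) = 3*(-10 + 1) = 3*(-9) = -27)
a = -1111 (a = -2 + (-21 - 34*32) = -2 + (-21 - 1088) = -2 - 1109 = -1111)
a + C(59) = -1111 - 27 = -1138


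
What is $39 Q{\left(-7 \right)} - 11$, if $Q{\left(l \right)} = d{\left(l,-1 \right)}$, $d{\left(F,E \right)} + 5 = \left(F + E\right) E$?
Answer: $106$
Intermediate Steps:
$d{\left(F,E \right)} = -5 + E \left(E + F\right)$ ($d{\left(F,E \right)} = -5 + \left(F + E\right) E = -5 + \left(E + F\right) E = -5 + E \left(E + F\right)$)
$Q{\left(l \right)} = -4 - l$ ($Q{\left(l \right)} = -5 + \left(-1\right)^{2} - l = -5 + 1 - l = -4 - l$)
$39 Q{\left(-7 \right)} - 11 = 39 \left(-4 - -7\right) - 11 = 39 \left(-4 + 7\right) - 11 = 39 \cdot 3 - 11 = 117 - 11 = 106$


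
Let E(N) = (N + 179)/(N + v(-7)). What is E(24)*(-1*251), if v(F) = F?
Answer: -50953/17 ≈ -2997.2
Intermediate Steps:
E(N) = (179 + N)/(-7 + N) (E(N) = (N + 179)/(N - 7) = (179 + N)/(-7 + N))
E(24)*(-1*251) = ((179 + 24)/(-7 + 24))*(-1*251) = (203/17)*(-251) = -50953/17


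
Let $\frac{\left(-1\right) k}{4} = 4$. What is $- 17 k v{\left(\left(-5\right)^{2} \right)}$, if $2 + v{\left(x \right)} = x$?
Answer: $6256$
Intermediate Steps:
$k = -16$ ($k = \left(-4\right) 4 = -16$)
$v{\left(x \right)} = -2 + x$
$- 17 k v{\left(\left(-5\right)^{2} \right)} = \left(-17\right) \left(-16\right) \left(-2 + \left(-5\right)^{2}\right) = 272 \left(-2 + 25\right) = 272 \cdot 23 = 6256$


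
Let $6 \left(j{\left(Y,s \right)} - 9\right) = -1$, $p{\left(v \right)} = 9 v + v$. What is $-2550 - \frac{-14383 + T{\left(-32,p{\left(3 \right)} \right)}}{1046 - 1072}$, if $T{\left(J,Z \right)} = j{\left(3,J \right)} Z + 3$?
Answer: $- \frac{80415}{26} \approx -3092.9$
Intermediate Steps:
$p{\left(v \right)} = 10 v$
$j{\left(Y,s \right)} = \frac{53}{6}$ ($j{\left(Y,s \right)} = 9 + \frac{1}{6} \left(-1\right) = 9 - \frac{1}{6} = \frac{53}{6}$)
$T{\left(J,Z \right)} = 3 + \frac{53 Z}{6}$ ($T{\left(J,Z \right)} = \frac{53 Z}{6} + 3 = 3 + \frac{53 Z}{6}$)
$-2550 - \frac{-14383 + T{\left(-32,p{\left(3 \right)} \right)}}{1046 - 1072} = -2550 - \frac{-14383 + \left(3 + \frac{53 \cdot 10 \cdot 3}{6}\right)}{1046 - 1072} = -2550 - \frac{-14383 + \left(3 + \frac{53}{6} \cdot 30\right)}{1046 - 1072} = -2550 - \frac{-14383 + \left(3 + 265\right)}{-26} = -2550 - \left(-14383 + 268\right) \left(- \frac{1}{26}\right) = -2550 - \left(-14115\right) \left(- \frac{1}{26}\right) = -2550 - \frac{14115}{26} = - \frac{80415}{26}$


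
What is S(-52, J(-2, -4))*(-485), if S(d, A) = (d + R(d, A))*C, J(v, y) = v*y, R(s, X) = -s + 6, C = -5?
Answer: 14550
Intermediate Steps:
R(s, X) = 6 - s
S(d, A) = -30 (S(d, A) = (d + (6 - d))*(-5) = 6*(-5) = -30)
S(-52, J(-2, -4))*(-485) = -30*(-485) = 14550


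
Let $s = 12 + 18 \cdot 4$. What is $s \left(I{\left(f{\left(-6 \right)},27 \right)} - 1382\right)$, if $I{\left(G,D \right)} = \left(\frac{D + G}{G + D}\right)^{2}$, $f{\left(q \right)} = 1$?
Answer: $-116004$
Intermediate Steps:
$I{\left(G,D \right)} = 1$ ($I{\left(G,D \right)} = \left(\frac{D + G}{D + G}\right)^{2} = 1^{2} = 1$)
$s = 84$ ($s = 12 + 72 = 84$)
$s \left(I{\left(f{\left(-6 \right)},27 \right)} - 1382\right) = 84 \left(1 - 1382\right) = 84 \left(-1381\right) = -116004$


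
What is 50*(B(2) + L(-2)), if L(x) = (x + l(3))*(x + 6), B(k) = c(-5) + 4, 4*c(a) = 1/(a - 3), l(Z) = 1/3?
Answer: -6475/48 ≈ -134.90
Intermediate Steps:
l(Z) = 1/3
c(a) = 1/(4*(-3 + a)) (c(a) = 1/(4*(a - 3)) = 1/(4*(-3 + a)))
B(k) = 127/32 (B(k) = 1/(4*(-3 - 5)) + 4 = (1/4)/(-8) + 4 = (1/4)*(-1/8) + 4 = -1/32 + 4 = 127/32)
L(x) = (6 + x)*(1/3 + x) (L(x) = (x + 1/3)*(x + 6) = (1/3 + x)*(6 + x) = (6 + x)*(1/3 + x))
50*(B(2) + L(-2)) = 50*(127/32 + (2 + (-2)**2 + (19/3)*(-2))) = 50*(127/32 + (2 + 4 - 38/3)) = 50*(127/32 - 20/3) = 50*(-259/96) = -6475/48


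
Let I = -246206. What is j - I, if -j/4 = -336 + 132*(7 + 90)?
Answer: 196334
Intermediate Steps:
j = -49872 (j = -4*(-336 + 132*(7 + 90)) = -4*(-336 + 132*97) = -4*(-336 + 12804) = -4*12468 = -49872)
j - I = -49872 - 1*(-246206) = -49872 + 246206 = 196334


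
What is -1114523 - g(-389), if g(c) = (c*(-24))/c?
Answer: -1114499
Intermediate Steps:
g(c) = -24 (g(c) = (-24*c)/c = -24)
-1114523 - g(-389) = -1114523 - 1*(-24) = -1114523 + 24 = -1114499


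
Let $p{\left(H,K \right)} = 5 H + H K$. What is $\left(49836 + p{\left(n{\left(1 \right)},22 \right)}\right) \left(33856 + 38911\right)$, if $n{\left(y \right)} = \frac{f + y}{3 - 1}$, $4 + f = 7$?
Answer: $3630345630$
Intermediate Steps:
$f = 3$ ($f = -4 + 7 = 3$)
$n{\left(y \right)} = \frac{3}{2} + \frac{y}{2}$ ($n{\left(y \right)} = \frac{3 + y}{3 - 1} = \frac{3 + y}{2} = \left(3 + y\right) \frac{1}{2} = \frac{3}{2} + \frac{y}{2}$)
$\left(49836 + p{\left(n{\left(1 \right)},22 \right)}\right) \left(33856 + 38911\right) = \left(49836 + \left(\frac{3}{2} + \frac{1}{2} \cdot 1\right) \left(5 + 22\right)\right) \left(33856 + 38911\right) = \left(49836 + \left(\frac{3}{2} + \frac{1}{2}\right) 27\right) 72767 = \left(49836 + 2 \cdot 27\right) 72767 = \left(49836 + 54\right) 72767 = 49890 \cdot 72767 = 3630345630$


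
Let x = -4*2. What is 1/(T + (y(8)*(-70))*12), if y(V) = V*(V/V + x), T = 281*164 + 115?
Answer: 1/93239 ≈ 1.0725e-5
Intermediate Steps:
x = -8
T = 46199 (T = 46084 + 115 = 46199)
y(V) = -7*V (y(V) = V*(V/V - 8) = V*(1 - 8) = V*(-7) = -7*V)
1/(T + (y(8)*(-70))*12) = 1/(46199 + (-7*8*(-70))*12) = 1/(46199 - 56*(-70)*12) = 1/(46199 + 3920*12) = 1/(46199 + 47040) = 1/93239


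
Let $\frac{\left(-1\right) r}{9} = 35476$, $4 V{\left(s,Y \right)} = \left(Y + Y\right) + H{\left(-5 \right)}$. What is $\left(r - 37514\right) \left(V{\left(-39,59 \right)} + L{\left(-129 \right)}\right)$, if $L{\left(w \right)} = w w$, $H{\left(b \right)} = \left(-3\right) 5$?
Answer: $- \frac{11893326133}{2} \approx -5.9467 \cdot 10^{9}$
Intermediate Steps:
$H{\left(b \right)} = -15$
$L{\left(w \right)} = w^{2}$
$V{\left(s,Y \right)} = - \frac{15}{4} + \frac{Y}{2}$ ($V{\left(s,Y \right)} = \frac{\left(Y + Y\right) - 15}{4} = \frac{2 Y - 15}{4} = \frac{-15 + 2 Y}{4} = - \frac{15}{4} + \frac{Y}{2}$)
$r = -319284$ ($r = \left(-9\right) 35476 = -319284$)
$\left(r - 37514\right) \left(V{\left(-39,59 \right)} + L{\left(-129 \right)}\right) = \left(-319284 - 37514\right) \left(\left(- \frac{15}{4} + \frac{1}{2} \cdot 59\right) + \left(-129\right)^{2}\right) = - 356798 \left(\left(- \frac{15}{4} + \frac{59}{2}\right) + 16641\right) = - 356798 \left(\frac{103}{4} + 16641\right) = \left(-356798\right) \frac{66667}{4} = - \frac{11893326133}{2}$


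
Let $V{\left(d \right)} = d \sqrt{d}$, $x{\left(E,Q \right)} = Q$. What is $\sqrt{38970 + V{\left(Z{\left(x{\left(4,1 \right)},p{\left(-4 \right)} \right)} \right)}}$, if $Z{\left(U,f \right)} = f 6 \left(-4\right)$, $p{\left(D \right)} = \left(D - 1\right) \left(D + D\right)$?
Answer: $\sqrt{38970 - 7680 i \sqrt{15}} \approx 209.76 - 70.903 i$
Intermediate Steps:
$p{\left(D \right)} = 2 D \left(-1 + D\right)$ ($p{\left(D \right)} = \left(-1 + D\right) 2 D = 2 D \left(-1 + D\right)$)
$Z{\left(U,f \right)} = - 24 f$ ($Z{\left(U,f \right)} = 6 f \left(-4\right) = - 24 f$)
$V{\left(d \right)} = d^{\frac{3}{2}}$
$\sqrt{38970 + V{\left(Z{\left(x{\left(4,1 \right)},p{\left(-4 \right)} \right)} \right)}} = \sqrt{38970 + \left(- 24 \cdot 2 \left(-4\right) \left(-1 - 4\right)\right)^{\frac{3}{2}}} = \sqrt{38970 + \left(- 24 \cdot 2 \left(-4\right) \left(-5\right)\right)^{\frac{3}{2}}} = \sqrt{38970 + \left(\left(-24\right) 40\right)^{\frac{3}{2}}} = \sqrt{38970 + \left(-960\right)^{\frac{3}{2}}} = \sqrt{38970 - 7680 i \sqrt{15}}$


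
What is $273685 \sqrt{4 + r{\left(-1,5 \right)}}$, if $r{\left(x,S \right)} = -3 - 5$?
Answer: $547370 i \approx 5.4737 \cdot 10^{5} i$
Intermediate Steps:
$r{\left(x,S \right)} = -8$
$273685 \sqrt{4 + r{\left(-1,5 \right)}} = 273685 \sqrt{4 - 8} = 273685 \sqrt{-4} = 273685 \cdot 2 i = 547370 i$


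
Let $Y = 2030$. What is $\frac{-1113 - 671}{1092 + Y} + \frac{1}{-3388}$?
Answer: $- \frac{1937}{3388} \approx -0.57172$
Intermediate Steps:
$\frac{-1113 - 671}{1092 + Y} + \frac{1}{-3388} = \frac{-1113 - 671}{1092 + 2030} + \frac{1}{-3388} = - \frac{1784}{3122} - \frac{1}{3388} = \left(-1784\right) \frac{1}{3122} - \frac{1}{3388} = - \frac{4}{7} - \frac{1}{3388} = - \frac{1937}{3388}$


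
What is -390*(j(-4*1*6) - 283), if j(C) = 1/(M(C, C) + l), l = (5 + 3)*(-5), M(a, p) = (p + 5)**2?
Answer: 11809460/107 ≈ 1.1037e+5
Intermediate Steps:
M(a, p) = (5 + p)**2
l = -40 (l = 8*(-5) = -40)
j(C) = 1/(-40 + (5 + C)**2) (j(C) = 1/((5 + C)**2 - 40) = 1/(-40 + (5 + C)**2))
-390*(j(-4*1*6) - 283) = -390*(1/(-40 + (5 - 4*1*6)**2) - 283) = -390*(1/(-40 + (5 - 4*6)**2) - 283) = -390*(1/(-40 + (5 - 24)**2) - 283) = -390*(1/(-40 + (-19)**2) - 283) = -390*(1/(-40 + 361) - 283) = -390*(1/321 - 283) = -390*(-90842/321) = 11809460/107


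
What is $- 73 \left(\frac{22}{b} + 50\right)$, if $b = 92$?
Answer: $- \frac{168703}{46} \approx -3667.5$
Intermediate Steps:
$- 73 \left(\frac{22}{b} + 50\right) = - 73 \left(\frac{22}{92} + 50\right) = - 73 \left(22 \cdot \frac{1}{92} + 50\right) = - 73 \left(\frac{11}{46} + 50\right) = \left(-73\right) \frac{2311}{46} = - \frac{168703}{46}$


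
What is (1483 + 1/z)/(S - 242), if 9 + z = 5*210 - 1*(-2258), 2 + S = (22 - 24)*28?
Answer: -815403/164950 ≈ -4.9433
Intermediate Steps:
S = -58 (S = -2 + (22 - 24)*28 = -2 - 2*28 = -2 - 56 = -58)
z = 3299 (z = -9 + (5*210 - 1*(-2258)) = -9 + (1050 + 2258) = -9 + 3308 = 3299)
(1483 + 1/z)/(S - 242) = (1483 + 1/3299)/(-58 - 242) = (1483 + 1/3299)/(-300) = (4892418/3299)*(-1/300) = -815403/164950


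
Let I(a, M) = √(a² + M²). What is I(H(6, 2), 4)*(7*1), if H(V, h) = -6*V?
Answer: 28*√82 ≈ 253.55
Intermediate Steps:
I(a, M) = √(M² + a²)
I(H(6, 2), 4)*(7*1) = √(4² + (-6*6)²)*(7*1) = √(16 + (-36)²)*7 = √(16 + 1296)*7 = √1312*7 = (4*√82)*7 = 28*√82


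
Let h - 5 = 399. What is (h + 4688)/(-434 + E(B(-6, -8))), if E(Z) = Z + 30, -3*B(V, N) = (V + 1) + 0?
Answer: -15276/1207 ≈ -12.656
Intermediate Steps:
h = 404 (h = 5 + 399 = 404)
B(V, N) = -⅓ - V/3 (B(V, N) = -((V + 1) + 0)/3 = -((1 + V) + 0)/3 = -(1 + V)/3 = -⅓ - V/3)
E(Z) = 30 + Z
(h + 4688)/(-434 + E(B(-6, -8))) = (404 + 4688)/(-434 + (30 + (-⅓ - ⅓*(-6)))) = 5092/(-434 + (30 + (-⅓ + 2))) = 5092/(-434 + (30 + 5/3)) = 5092/(-434 + 95/3) = 5092/(-1207/3) = 5092*(-3/1207) = -15276/1207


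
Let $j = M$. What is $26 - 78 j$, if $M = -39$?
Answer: $3068$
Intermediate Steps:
$j = -39$
$26 - 78 j = 26 - -3042 = 26 + 3042 = 3068$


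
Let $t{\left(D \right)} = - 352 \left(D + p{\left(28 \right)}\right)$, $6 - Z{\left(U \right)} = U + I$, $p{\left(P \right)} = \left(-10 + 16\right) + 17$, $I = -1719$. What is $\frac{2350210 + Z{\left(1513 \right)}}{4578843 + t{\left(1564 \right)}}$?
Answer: $\frac{261158}{446691} \approx 0.58465$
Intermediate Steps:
$p{\left(P \right)} = 23$ ($p{\left(P \right)} = 6 + 17 = 23$)
$Z{\left(U \right)} = 1725 - U$ ($Z{\left(U \right)} = 6 - \left(U - 1719\right) = 6 - \left(-1719 + U\right) = 1725 - U$)
$t{\left(D \right)} = -8096 - 352 D$ ($t{\left(D \right)} = - 352 \left(D + 23\right) = - 352 \left(23 + D\right) = -8096 - 352 D$)
$\frac{2350210 + Z{\left(1513 \right)}}{4578843 + t{\left(1564 \right)}} = \frac{2350210 + \left(1725 - 1513\right)}{4578843 - 558624} = \frac{2350210 + 212}{4578843 - 558624} = \frac{2350422}{4020219} = 2350422 \cdot \frac{1}{4020219} = \frac{261158}{446691}$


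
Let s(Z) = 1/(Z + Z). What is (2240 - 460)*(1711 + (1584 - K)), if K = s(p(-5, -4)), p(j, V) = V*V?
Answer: 46920355/8 ≈ 5.8650e+6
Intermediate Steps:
p(j, V) = V**2
s(Z) = 1/(2*Z)
K = 1/32 (K = 1/(2*((-4)**2)) = (1/2)/16 = (1/2)*(1/16) = 1/32 ≈ 0.031250)
(2240 - 460)*(1711 + (1584 - K)) = (2240 - 460)*(1711 + (1584 - 1*1/32)) = 1780*(1711 + (1584 - 1/32)) = 1780*(1711 + 50687/32) = 1780*(105439/32) = 46920355/8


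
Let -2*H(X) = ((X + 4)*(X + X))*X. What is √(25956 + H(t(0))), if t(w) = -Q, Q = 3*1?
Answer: 93*√3 ≈ 161.08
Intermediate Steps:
Q = 3
t(w) = -3 (t(w) = -1*3 = -3)
H(X) = -X²*(4 + X) (H(X) = -(X + 4)*(X + X)*X/2 = -(4 + X)*(2*X)*X/2 = -2*X*(4 + X)*X/2 = -X²*(4 + X))
√(25956 + H(t(0))) = √(25956 + (-3)²*(-4 - 1*(-3))) = √(25956 + 9*(-4 + 3)) = √(25956 + 9*(-1)) = √(25956 - 9) = √25947 = 93*√3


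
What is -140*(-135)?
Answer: 18900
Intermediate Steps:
-140*(-135) = -1*(-18900) = 18900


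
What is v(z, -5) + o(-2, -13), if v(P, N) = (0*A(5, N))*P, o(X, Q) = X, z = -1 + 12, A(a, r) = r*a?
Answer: -2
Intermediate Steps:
A(a, r) = a*r
z = 11
v(P, N) = 0 (v(P, N) = (0*(5*N))*P = 0*P = 0)
v(z, -5) + o(-2, -13) = 0 - 2 = -2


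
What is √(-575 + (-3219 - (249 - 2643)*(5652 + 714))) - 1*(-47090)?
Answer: 47090 + √15236410 ≈ 50993.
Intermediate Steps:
√(-575 + (-3219 - (249 - 2643)*(5652 + 714))) - 1*(-47090) = √(-575 + (-3219 - (-2394)*6366)) + 47090 = √(-575 + (-3219 - 1*(-15240204))) + 47090 = √(-575 + (-3219 + 15240204)) + 47090 = √(-575 + 15236985) + 47090 = √15236410 + 47090 = 47090 + √15236410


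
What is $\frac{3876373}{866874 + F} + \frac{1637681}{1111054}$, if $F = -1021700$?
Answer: $- \frac{144760861737}{6143573093} \approx -23.563$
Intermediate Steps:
$\frac{3876373}{866874 + F} + \frac{1637681}{1111054} = \frac{3876373}{866874 - 1021700} + \frac{1637681}{1111054} = \frac{3876373}{-154826} + 1637681 \cdot \frac{1}{1111054} = 3876373 \left(- \frac{1}{154826}\right) + \frac{1637681}{1111054} = - \frac{3876373}{154826} + \frac{1637681}{1111054} = - \frac{144760861737}{6143573093}$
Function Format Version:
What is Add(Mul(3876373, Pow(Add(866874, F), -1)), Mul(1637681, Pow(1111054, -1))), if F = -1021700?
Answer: Rational(-144760861737, 6143573093) ≈ -23.563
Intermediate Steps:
Add(Mul(3876373, Pow(Add(866874, F), -1)), Mul(1637681, Pow(1111054, -1))) = Add(Mul(3876373, Pow(Add(866874, -1021700), -1)), Mul(1637681, Pow(1111054, -1))) = Add(Mul(3876373, Pow(-154826, -1)), Mul(1637681, Rational(1, 1111054))) = Add(Mul(3876373, Rational(-1, 154826)), Rational(1637681, 1111054)) = Add(Rational(-3876373, 154826), Rational(1637681, 1111054)) = Rational(-144760861737, 6143573093)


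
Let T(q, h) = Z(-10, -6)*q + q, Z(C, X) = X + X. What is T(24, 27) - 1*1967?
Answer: -2231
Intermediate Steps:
Z(C, X) = 2*X
T(q, h) = -11*q (T(q, h) = (2*(-6))*q + q = -12*q + q = -11*q)
T(24, 27) - 1*1967 = -11*24 - 1*1967 = -264 - 1967 = -2231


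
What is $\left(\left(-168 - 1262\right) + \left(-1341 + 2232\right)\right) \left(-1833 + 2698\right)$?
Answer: $-466235$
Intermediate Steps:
$\left(\left(-168 - 1262\right) + \left(-1341 + 2232\right)\right) \left(-1833 + 2698\right) = \left(-1430 + 891\right) 865 = \left(-539\right) 865 = -466235$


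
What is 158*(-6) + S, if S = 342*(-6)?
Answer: -3000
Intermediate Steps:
S = -2052
158*(-6) + S = 158*(-6) - 2052 = -948 - 2052 = -3000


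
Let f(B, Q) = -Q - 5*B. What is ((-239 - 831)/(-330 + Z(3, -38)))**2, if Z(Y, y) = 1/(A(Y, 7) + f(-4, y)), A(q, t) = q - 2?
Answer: 3985396900/379041961 ≈ 10.514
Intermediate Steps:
A(q, t) = -2 + q
Z(Y, y) = 1/(18 + Y - y) (Z(Y, y) = 1/((-2 + Y) + (-y - 5*(-4))) = 1/((-2 + Y) + (-y + 20)) = 1/((-2 + Y) + (20 - y)) = 1/(18 + Y - y))
((-239 - 831)/(-330 + Z(3, -38)))**2 = ((-239 - 831)/(-330 + 1/(18 + 3 - 1*(-38))))**2 = (-1070/(-330 + 1/(18 + 3 + 38)))**2 = (-1070/(-330 + 1/59))**2 = (-1070/(-19469/59))**2 = (-1070*(-59/19469))**2 = (63130/19469)**2 = 3985396900/379041961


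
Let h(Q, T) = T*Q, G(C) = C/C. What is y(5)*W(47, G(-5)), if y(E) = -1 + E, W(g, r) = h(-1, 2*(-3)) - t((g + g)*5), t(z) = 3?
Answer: 12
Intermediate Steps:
G(C) = 1
h(Q, T) = Q*T
W(g, r) = 3 (W(g, r) = -2*(-3) - 1*3 = -1*(-6) - 3 = 6 - 3 = 3)
y(5)*W(47, G(-5)) = (-1 + 5)*3 = 4*3 = 12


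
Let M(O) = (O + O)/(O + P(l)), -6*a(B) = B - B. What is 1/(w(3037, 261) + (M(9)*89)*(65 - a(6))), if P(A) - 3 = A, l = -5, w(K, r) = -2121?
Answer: 7/89283 ≈ 7.8402e-5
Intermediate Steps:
P(A) = 3 + A
a(B) = 0 (a(B) = -(B - B)/6 = -1/6*0 = 0)
M(O) = 2*O/(-2 + O) (M(O) = (O + O)/(O + (3 - 5)) = (2*O)/(O - 2) = (2*O)/(-2 + O) = 2*O/(-2 + O))
1/(w(3037, 261) + (M(9)*89)*(65 - a(6))) = 1/(-2121 + ((2*9/(-2 + 9))*89)*(65 - 1*0)) = 1/(-2121 + ((2*9/7)*89)*(65 + 0)) = 1/(-2121 + ((2*9*(1/7))*89)*65) = 1/(-2121 + ((18/7)*89)*65) = 1/(-2121 + (1602/7)*65) = 1/(-2121 + 104130/7) = 1/(89283/7) = 7/89283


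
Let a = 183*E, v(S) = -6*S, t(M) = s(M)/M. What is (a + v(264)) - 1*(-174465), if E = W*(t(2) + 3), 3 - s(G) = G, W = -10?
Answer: 166476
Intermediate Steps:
s(G) = 3 - G
t(M) = (3 - M)/M
E = -35 (E = -10*((3 - 1*2)/2 + 3) = -10*((3 - 2)/2 + 3) = -10*((½)*1 + 3) = -10*(½ + 3) = -10*7/2 = -35)
a = -6405 (a = 183*(-35) = -6405)
(a + v(264)) - 1*(-174465) = (-6405 - 6*264) - 1*(-174465) = (-6405 - 1584) + 174465 = -7989 + 174465 = 166476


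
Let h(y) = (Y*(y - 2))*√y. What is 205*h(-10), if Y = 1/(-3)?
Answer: 820*I*√10 ≈ 2593.1*I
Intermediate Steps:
Y = -⅓ ≈ -0.33333
h(y) = √y*(⅔ - y/3) (h(y) = (-(y - 2)/3)*√y = (-(-2 + y)/3)*√y = (⅔ - y/3)*√y = √y*(⅔ - y/3))
205*h(-10) = 205*(√(-10)*(2 - 1*(-10))/3) = 205*((I*√10)*(2 + 10)/3) = 205*((⅓)*(I*√10)*12) = 205*(4*I*√10) = 820*I*√10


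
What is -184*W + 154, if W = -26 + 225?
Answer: -36462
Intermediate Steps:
W = 199
-184*W + 154 = -184*199 + 154 = -36616 + 154 = -36462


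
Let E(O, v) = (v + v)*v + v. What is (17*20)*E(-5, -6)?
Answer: 22440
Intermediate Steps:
E(O, v) = v + 2*v² (E(O, v) = (2*v)*v + v = 2*v² + v = v + 2*v²)
(17*20)*E(-5, -6) = (17*20)*(-6*(1 + 2*(-6))) = 340*(-6*(1 - 12)) = 340*(-6*(-11)) = 340*66 = 22440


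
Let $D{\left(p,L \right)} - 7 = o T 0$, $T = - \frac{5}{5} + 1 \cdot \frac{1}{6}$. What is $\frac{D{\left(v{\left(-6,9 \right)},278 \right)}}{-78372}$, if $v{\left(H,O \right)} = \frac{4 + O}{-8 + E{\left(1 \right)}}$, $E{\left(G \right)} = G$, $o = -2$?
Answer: $- \frac{1}{11196} \approx -8.9318 \cdot 10^{-5}$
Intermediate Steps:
$T = - \frac{5}{6}$ ($T = \left(-5\right) \frac{1}{5} + 1 \cdot \frac{1}{6} = -1 + \frac{1}{6} = - \frac{5}{6} \approx -0.83333$)
$v{\left(H,O \right)} = - \frac{4}{7} - \frac{O}{7}$ ($v{\left(H,O \right)} = \frac{4 + O}{-8 + 1} = \frac{4 + O}{-7} = \left(4 + O\right) \left(- \frac{1}{7}\right) = - \frac{4}{7} - \frac{O}{7}$)
$D{\left(p,L \right)} = 7$ ($D{\left(p,L \right)} = 7 + \left(-2\right) \left(- \frac{5}{6}\right) 0 = 7 + \frac{5}{3} \cdot 0 = 7 + 0 = 7$)
$\frac{D{\left(v{\left(-6,9 \right)},278 \right)}}{-78372} = \frac{7}{-78372} = 7 \left(- \frac{1}{78372}\right) = - \frac{1}{11196}$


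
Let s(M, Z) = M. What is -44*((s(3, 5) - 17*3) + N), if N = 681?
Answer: -27852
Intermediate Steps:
-44*((s(3, 5) - 17*3) + N) = -44*((3 - 17*3) + 681) = -44*((3 - 51) + 681) = -44*(-48 + 681) = -44*633 = -27852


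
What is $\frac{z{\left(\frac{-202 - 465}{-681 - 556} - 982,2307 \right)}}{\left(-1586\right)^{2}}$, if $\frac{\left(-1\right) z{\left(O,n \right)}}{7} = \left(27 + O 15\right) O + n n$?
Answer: $- \frac{211489404095781}{3848980981924} \approx -54.947$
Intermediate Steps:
$z{\left(O,n \right)} = - 7 n^{2} - 7 O \left(27 + 15 O\right)$ ($z{\left(O,n \right)} = - 7 \left(\left(27 + O 15\right) O + n n\right) = - 7 \left(\left(27 + 15 O\right) O + n^{2}\right) = - 7 \left(O \left(27 + 15 O\right) + n^{2}\right) = - 7 \left(n^{2} + O \left(27 + 15 O\right)\right) = - 7 n^{2} - 7 O \left(27 + 15 O\right)$)
$\frac{z{\left(\frac{-202 - 465}{-681 - 556} - 982,2307 \right)}}{\left(-1586\right)^{2}} = \frac{- 189 \left(\frac{-202 - 465}{-681 - 556} - 982\right) - 105 \left(\frac{-202 - 465}{-681 - 556} - 982\right)^{2} - 7 \cdot 2307^{2}}{\left(-1586\right)^{2}} = \frac{- 189 \left(- \frac{667}{-1237} - 982\right) - 105 \left(- \frac{667}{-1237} - 982\right)^{2} - 37255743}{2515396} = \left(- 189 \left(\left(-667\right) \left(- \frac{1}{1237}\right) - 982\right) - 105 \left(\left(-667\right) \left(- \frac{1}{1237}\right) - 982\right)^{2} - 37255743\right) \frac{1}{2515396} = \left(- 189 \left(\frac{667}{1237} - 982\right) - 105 \left(\frac{667}{1237} - 982\right)^{2} - 37255743\right) \frac{1}{2515396} = \left(\left(-189\right) \left(- \frac{1214067}{1237}\right) - 105 \left(- \frac{1214067}{1237}\right)^{2} - 37255743\right) \frac{1}{2515396} = \left(\frac{229458663}{1237} - \frac{154765661451345}{1530169} - 37255743\right) \frac{1}{2515396} = \left(- \frac{211489404095781}{1530169}\right) \frac{1}{2515396} = - \frac{211489404095781}{3848980981924}$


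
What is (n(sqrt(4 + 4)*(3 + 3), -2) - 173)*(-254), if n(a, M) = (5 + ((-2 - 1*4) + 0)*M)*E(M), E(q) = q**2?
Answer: 26670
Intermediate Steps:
n(a, M) = M**2*(5 - 6*M) (n(a, M) = (5 + ((-2 - 1*4) + 0)*M)*M**2 = (5 + ((-2 - 4) + 0)*M)*M**2 = (5 + (-6 + 0)*M)*M**2 = (5 - 6*M)*M**2 = M**2*(5 - 6*M))
(n(sqrt(4 + 4)*(3 + 3), -2) - 173)*(-254) = ((-2)**2*(5 - 6*(-2)) - 173)*(-254) = (4*(5 + 12) - 173)*(-254) = (4*17 - 173)*(-254) = (68 - 173)*(-254) = -105*(-254) = 26670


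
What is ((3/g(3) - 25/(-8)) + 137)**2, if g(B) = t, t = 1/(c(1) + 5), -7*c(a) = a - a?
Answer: 1540081/64 ≈ 24064.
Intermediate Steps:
c(a) = 0 (c(a) = -(a - a)/7 = -1/7*0 = 0)
t = 1/5 (t = 1/(0 + 5) = 1/5 ≈ 0.20000)
g(B) = 1/5
((3/g(3) - 25/(-8)) + 137)**2 = ((3/(1/5) - 25/(-8)) + 137)**2 = ((3*5 - 25*(-1/8)) + 137)**2 = ((15 + 25/8) + 137)**2 = (145/8 + 137)**2 = (1241/8)**2 = 1540081/64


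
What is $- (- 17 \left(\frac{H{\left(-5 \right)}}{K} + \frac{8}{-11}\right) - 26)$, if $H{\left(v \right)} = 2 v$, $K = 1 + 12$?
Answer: $\frac{80}{143} \approx 0.55944$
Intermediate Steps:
$K = 13$
$- (- 17 \left(\frac{H{\left(-5 \right)}}{K} + \frac{8}{-11}\right) - 26) = - (- 17 \left(\frac{2 \left(-5\right)}{13} + \frac{8}{-11}\right) - 26) = - (- 17 \left(\left(-10\right) \frac{1}{13} + 8 \left(- \frac{1}{11}\right)\right) - 26) = - (- 17 \left(- \frac{10}{13} - \frac{8}{11}\right) - 26) = - (\left(-17\right) \left(- \frac{214}{143}\right) - 26) = - (\frac{3638}{143} - 26) = \left(-1\right) \left(- \frac{80}{143}\right) = \frac{80}{143}$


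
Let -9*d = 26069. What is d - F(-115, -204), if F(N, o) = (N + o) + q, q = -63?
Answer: -22631/9 ≈ -2514.6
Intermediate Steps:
F(N, o) = -63 + N + o (F(N, o) = (N + o) - 63 = -63 + N + o)
d = -26069/9 (d = -⅑*26069 = -26069/9 ≈ -2896.6)
d - F(-115, -204) = -26069/9 - (-63 - 115 - 204) = -26069/9 - 1*(-382) = -26069/9 + 382 = -22631/9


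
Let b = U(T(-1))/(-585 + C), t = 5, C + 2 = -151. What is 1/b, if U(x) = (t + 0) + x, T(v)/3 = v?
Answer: -369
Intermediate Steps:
C = -153 (C = -2 - 151 = -153)
T(v) = 3*v
U(x) = 5 + x (U(x) = (5 + 0) + x = 5 + x)
b = -1/369 (b = (5 + 3*(-1))/(-585 - 153) = (5 - 3)/(-738) = -1/738*2 = -1/369 ≈ -0.0027100)
1/b = 1/(-1/369) = -369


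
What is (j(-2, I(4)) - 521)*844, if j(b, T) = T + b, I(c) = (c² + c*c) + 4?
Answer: -411028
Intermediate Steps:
I(c) = 4 + 2*c² (I(c) = (c² + c²) + 4 = 2*c² + 4 = 4 + 2*c²)
(j(-2, I(4)) - 521)*844 = (((4 + 2*4²) - 2) - 521)*844 = (((4 + 2*16) - 2) - 521)*844 = (((4 + 32) - 2) - 521)*844 = ((36 - 2) - 521)*844 = (34 - 521)*844 = -487*844 = -411028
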